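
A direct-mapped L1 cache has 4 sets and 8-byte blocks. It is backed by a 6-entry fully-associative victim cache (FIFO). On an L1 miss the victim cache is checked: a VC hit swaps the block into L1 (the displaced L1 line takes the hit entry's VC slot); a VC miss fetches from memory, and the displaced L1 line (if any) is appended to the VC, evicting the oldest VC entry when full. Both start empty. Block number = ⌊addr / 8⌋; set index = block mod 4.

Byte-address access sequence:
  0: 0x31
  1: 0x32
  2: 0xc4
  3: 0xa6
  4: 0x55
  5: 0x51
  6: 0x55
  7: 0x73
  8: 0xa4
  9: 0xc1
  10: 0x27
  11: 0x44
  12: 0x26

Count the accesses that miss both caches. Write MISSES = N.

MISSES = 7

#0 0x31→b6/s2 MISS; vc=[]
#1 0x32→b6/s2 L1-HIT; vc=[]
#2 0xc4→b24/s0 MISS; vc=[]
#3 0xa6→b20/s0 MISS; vc=[24]
#4 0x55→b10/s2 MISS; vc=[24,6]
#5 0x51→b10/s2 L1-HIT; vc=[24,6]
#6 0x55→b10/s2 L1-HIT; vc=[24,6]
#7 0x73→b14/s2 MISS; vc=[24,6,10]
#8 0xa4→b20/s0 L1-HIT; vc=[24,6,10]
#9 0xc1→b24/s0 VC-HIT; vc=[20,6,10]
#10 0x27→b4/s0 MISS; vc=[20,6,10,24]
#11 0x44→b8/s0 MISS; vc=[20,6,10,24,4]
#12 0x26→b4/s0 VC-HIT; vc=[20,6,10,24,8]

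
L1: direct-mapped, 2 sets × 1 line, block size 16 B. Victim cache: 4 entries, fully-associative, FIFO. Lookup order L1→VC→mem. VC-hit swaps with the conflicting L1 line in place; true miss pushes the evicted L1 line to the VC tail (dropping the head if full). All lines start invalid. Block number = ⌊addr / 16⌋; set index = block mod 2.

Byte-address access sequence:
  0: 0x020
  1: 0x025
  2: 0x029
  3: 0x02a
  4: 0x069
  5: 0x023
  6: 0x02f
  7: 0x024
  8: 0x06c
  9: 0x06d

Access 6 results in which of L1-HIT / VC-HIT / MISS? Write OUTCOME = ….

OUTCOME = L1-HIT

  [0] addr=0x20 blk=2 s=0: MISS | VC []
  [1] addr=0x25 blk=2 s=0: L1-HIT | VC []
  [2] addr=0x29 blk=2 s=0: L1-HIT | VC []
  [3] addr=0x2a blk=2 s=0: L1-HIT | VC []
  [4] addr=0x69 blk=6 s=0: MISS | VC [2]
  [5] addr=0x23 blk=2 s=0: VC-HIT | VC [6]
  [6] addr=0x2f blk=2 s=0: L1-HIT | VC [6]
  [7] addr=0x24 blk=2 s=0: L1-HIT | VC [6]
  [8] addr=0x6c blk=6 s=0: VC-HIT | VC [2]
  [9] addr=0x6d blk=6 s=0: L1-HIT | VC [2]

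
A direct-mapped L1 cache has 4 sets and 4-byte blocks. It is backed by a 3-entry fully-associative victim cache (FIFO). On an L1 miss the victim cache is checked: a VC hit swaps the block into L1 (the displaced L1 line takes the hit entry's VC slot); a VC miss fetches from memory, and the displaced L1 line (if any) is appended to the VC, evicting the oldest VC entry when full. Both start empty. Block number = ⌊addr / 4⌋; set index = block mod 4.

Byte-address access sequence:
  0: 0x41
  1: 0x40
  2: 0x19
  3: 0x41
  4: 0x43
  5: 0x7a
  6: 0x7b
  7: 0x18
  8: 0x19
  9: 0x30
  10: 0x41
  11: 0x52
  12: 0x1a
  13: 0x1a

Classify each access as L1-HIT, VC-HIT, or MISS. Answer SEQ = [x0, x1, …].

  [0] addr=0x41 blk=16 s=0: MISS | VC []
  [1] addr=0x40 blk=16 s=0: L1-HIT | VC []
  [2] addr=0x19 blk=6 s=2: MISS | VC []
  [3] addr=0x41 blk=16 s=0: L1-HIT | VC []
  [4] addr=0x43 blk=16 s=0: L1-HIT | VC []
  [5] addr=0x7a blk=30 s=2: MISS | VC [6]
  [6] addr=0x7b blk=30 s=2: L1-HIT | VC [6]
  [7] addr=0x18 blk=6 s=2: VC-HIT | VC [30]
  [8] addr=0x19 blk=6 s=2: L1-HIT | VC [30]
  [9] addr=0x30 blk=12 s=0: MISS | VC [30, 16]
  [10] addr=0x41 blk=16 s=0: VC-HIT | VC [30, 12]
  [11] addr=0x52 blk=20 s=0: MISS | VC [30, 12, 16]
  [12] addr=0x1a blk=6 s=2: L1-HIT | VC [30, 12, 16]
  [13] addr=0x1a blk=6 s=2: L1-HIT | VC [30, 12, 16]

SEQ = [MISS, L1-HIT, MISS, L1-HIT, L1-HIT, MISS, L1-HIT, VC-HIT, L1-HIT, MISS, VC-HIT, MISS, L1-HIT, L1-HIT]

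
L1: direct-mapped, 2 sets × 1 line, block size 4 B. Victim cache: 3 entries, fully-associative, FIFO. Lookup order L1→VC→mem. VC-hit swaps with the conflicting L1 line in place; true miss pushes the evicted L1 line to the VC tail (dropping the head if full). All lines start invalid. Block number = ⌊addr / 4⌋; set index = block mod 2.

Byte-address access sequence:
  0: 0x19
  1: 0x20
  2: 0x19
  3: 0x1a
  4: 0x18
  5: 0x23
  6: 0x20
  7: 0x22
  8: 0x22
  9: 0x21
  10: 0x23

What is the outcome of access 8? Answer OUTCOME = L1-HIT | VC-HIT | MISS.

0: 0x19 (blk 6, set 0) → MISS  vc=[]
1: 0x20 (blk 8, set 0) → MISS  vc=[6]
2: 0x19 (blk 6, set 0) → VC-HIT  vc=[8]
3: 0x1a (blk 6, set 0) → L1-HIT  vc=[8]
4: 0x18 (blk 6, set 0) → L1-HIT  vc=[8]
5: 0x23 (blk 8, set 0) → VC-HIT  vc=[6]
6: 0x20 (blk 8, set 0) → L1-HIT  vc=[6]
7: 0x22 (blk 8, set 0) → L1-HIT  vc=[6]
8: 0x22 (blk 8, set 0) → L1-HIT  vc=[6]
9: 0x21 (blk 8, set 0) → L1-HIT  vc=[6]
10: 0x23 (blk 8, set 0) → L1-HIT  vc=[6]

OUTCOME = L1-HIT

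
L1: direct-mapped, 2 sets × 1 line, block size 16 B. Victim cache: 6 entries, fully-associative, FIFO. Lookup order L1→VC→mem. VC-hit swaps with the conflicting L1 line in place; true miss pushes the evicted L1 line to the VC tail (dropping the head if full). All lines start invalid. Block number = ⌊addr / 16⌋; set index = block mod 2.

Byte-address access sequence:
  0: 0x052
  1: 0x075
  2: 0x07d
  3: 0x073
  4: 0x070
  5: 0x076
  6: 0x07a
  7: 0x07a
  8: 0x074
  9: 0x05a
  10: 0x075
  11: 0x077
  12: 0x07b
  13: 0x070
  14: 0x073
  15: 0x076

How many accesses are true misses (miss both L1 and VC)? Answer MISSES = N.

#0 0x52→b5/s1 MISS; vc=[]
#1 0x75→b7/s1 MISS; vc=[5]
#2 0x7d→b7/s1 L1-HIT; vc=[5]
#3 0x73→b7/s1 L1-HIT; vc=[5]
#4 0x70→b7/s1 L1-HIT; vc=[5]
#5 0x76→b7/s1 L1-HIT; vc=[5]
#6 0x7a→b7/s1 L1-HIT; vc=[5]
#7 0x7a→b7/s1 L1-HIT; vc=[5]
#8 0x74→b7/s1 L1-HIT; vc=[5]
#9 0x5a→b5/s1 VC-HIT; vc=[7]
#10 0x75→b7/s1 VC-HIT; vc=[5]
#11 0x77→b7/s1 L1-HIT; vc=[5]
#12 0x7b→b7/s1 L1-HIT; vc=[5]
#13 0x70→b7/s1 L1-HIT; vc=[5]
#14 0x73→b7/s1 L1-HIT; vc=[5]
#15 0x76→b7/s1 L1-HIT; vc=[5]

MISSES = 2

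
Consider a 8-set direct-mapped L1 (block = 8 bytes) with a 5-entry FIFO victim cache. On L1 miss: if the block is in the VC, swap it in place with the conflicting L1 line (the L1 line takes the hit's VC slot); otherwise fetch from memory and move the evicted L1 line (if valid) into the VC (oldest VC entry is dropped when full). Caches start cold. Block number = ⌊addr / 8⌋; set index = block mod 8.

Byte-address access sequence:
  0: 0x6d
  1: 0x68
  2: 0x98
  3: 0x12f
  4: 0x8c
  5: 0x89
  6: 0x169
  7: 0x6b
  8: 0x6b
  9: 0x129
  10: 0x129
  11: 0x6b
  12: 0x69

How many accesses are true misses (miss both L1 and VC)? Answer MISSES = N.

MISSES = 5

0: 0x6d (blk 13, set 5) → MISS  vc=[]
1: 0x68 (blk 13, set 5) → L1-HIT  vc=[]
2: 0x98 (blk 19, set 3) → MISS  vc=[]
3: 0x12f (blk 37, set 5) → MISS  vc=[13]
4: 0x8c (blk 17, set 1) → MISS  vc=[13]
5: 0x89 (blk 17, set 1) → L1-HIT  vc=[13]
6: 0x169 (blk 45, set 5) → MISS  vc=[13, 37]
7: 0x6b (blk 13, set 5) → VC-HIT  vc=[45, 37]
8: 0x6b (blk 13, set 5) → L1-HIT  vc=[45, 37]
9: 0x129 (blk 37, set 5) → VC-HIT  vc=[45, 13]
10: 0x129 (blk 37, set 5) → L1-HIT  vc=[45, 13]
11: 0x6b (blk 13, set 5) → VC-HIT  vc=[45, 37]
12: 0x69 (blk 13, set 5) → L1-HIT  vc=[45, 37]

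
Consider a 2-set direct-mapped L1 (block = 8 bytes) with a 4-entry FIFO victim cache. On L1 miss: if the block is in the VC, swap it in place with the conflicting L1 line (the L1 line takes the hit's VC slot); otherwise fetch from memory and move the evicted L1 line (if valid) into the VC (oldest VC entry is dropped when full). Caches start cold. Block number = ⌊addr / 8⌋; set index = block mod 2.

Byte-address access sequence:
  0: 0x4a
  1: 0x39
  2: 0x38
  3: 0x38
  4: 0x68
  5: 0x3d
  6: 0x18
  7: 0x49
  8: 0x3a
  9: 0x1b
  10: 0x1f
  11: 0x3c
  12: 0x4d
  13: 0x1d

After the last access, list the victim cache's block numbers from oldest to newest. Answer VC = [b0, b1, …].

VC = [9, 13, 7]

  [0] addr=0x4a blk=9 s=1: MISS | VC []
  [1] addr=0x39 blk=7 s=1: MISS | VC [9]
  [2] addr=0x38 blk=7 s=1: L1-HIT | VC [9]
  [3] addr=0x38 blk=7 s=1: L1-HIT | VC [9]
  [4] addr=0x68 blk=13 s=1: MISS | VC [9, 7]
  [5] addr=0x3d blk=7 s=1: VC-HIT | VC [9, 13]
  [6] addr=0x18 blk=3 s=1: MISS | VC [9, 13, 7]
  [7] addr=0x49 blk=9 s=1: VC-HIT | VC [3, 13, 7]
  [8] addr=0x3a blk=7 s=1: VC-HIT | VC [3, 13, 9]
  [9] addr=0x1b blk=3 s=1: VC-HIT | VC [7, 13, 9]
  [10] addr=0x1f blk=3 s=1: L1-HIT | VC [7, 13, 9]
  [11] addr=0x3c blk=7 s=1: VC-HIT | VC [3, 13, 9]
  [12] addr=0x4d blk=9 s=1: VC-HIT | VC [3, 13, 7]
  [13] addr=0x1d blk=3 s=1: VC-HIT | VC [9, 13, 7]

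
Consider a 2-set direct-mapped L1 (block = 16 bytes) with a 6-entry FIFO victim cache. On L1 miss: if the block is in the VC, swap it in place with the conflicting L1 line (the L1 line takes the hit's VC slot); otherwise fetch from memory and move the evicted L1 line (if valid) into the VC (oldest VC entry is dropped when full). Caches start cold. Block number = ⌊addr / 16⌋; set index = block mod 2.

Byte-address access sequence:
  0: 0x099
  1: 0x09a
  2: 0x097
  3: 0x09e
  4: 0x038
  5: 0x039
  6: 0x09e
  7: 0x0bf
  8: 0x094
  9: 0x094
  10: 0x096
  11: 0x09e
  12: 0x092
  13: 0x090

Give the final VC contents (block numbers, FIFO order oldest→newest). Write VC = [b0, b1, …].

  [0] addr=0x99 blk=9 s=1: MISS | VC []
  [1] addr=0x9a blk=9 s=1: L1-HIT | VC []
  [2] addr=0x97 blk=9 s=1: L1-HIT | VC []
  [3] addr=0x9e blk=9 s=1: L1-HIT | VC []
  [4] addr=0x38 blk=3 s=1: MISS | VC [9]
  [5] addr=0x39 blk=3 s=1: L1-HIT | VC [9]
  [6] addr=0x9e blk=9 s=1: VC-HIT | VC [3]
  [7] addr=0xbf blk=11 s=1: MISS | VC [3, 9]
  [8] addr=0x94 blk=9 s=1: VC-HIT | VC [3, 11]
  [9] addr=0x94 blk=9 s=1: L1-HIT | VC [3, 11]
  [10] addr=0x96 blk=9 s=1: L1-HIT | VC [3, 11]
  [11] addr=0x9e blk=9 s=1: L1-HIT | VC [3, 11]
  [12] addr=0x92 blk=9 s=1: L1-HIT | VC [3, 11]
  [13] addr=0x90 blk=9 s=1: L1-HIT | VC [3, 11]

VC = [3, 11]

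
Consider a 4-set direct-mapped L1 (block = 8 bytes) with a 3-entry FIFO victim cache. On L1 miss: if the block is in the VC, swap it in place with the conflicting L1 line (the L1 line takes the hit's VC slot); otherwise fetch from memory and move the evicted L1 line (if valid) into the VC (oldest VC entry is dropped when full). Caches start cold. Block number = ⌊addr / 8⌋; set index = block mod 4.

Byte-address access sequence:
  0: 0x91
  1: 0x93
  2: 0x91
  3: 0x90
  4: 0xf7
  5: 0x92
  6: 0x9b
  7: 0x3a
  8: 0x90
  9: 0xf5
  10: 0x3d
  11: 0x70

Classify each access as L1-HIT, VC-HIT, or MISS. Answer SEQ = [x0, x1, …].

SEQ = [MISS, L1-HIT, L1-HIT, L1-HIT, MISS, VC-HIT, MISS, MISS, L1-HIT, VC-HIT, L1-HIT, MISS]

  [0] addr=0x91 blk=18 s=2: MISS | VC []
  [1] addr=0x93 blk=18 s=2: L1-HIT | VC []
  [2] addr=0x91 blk=18 s=2: L1-HIT | VC []
  [3] addr=0x90 blk=18 s=2: L1-HIT | VC []
  [4] addr=0xf7 blk=30 s=2: MISS | VC [18]
  [5] addr=0x92 blk=18 s=2: VC-HIT | VC [30]
  [6] addr=0x9b blk=19 s=3: MISS | VC [30]
  [7] addr=0x3a blk=7 s=3: MISS | VC [30, 19]
  [8] addr=0x90 blk=18 s=2: L1-HIT | VC [30, 19]
  [9] addr=0xf5 blk=30 s=2: VC-HIT | VC [18, 19]
  [10] addr=0x3d blk=7 s=3: L1-HIT | VC [18, 19]
  [11] addr=0x70 blk=14 s=2: MISS | VC [18, 19, 30]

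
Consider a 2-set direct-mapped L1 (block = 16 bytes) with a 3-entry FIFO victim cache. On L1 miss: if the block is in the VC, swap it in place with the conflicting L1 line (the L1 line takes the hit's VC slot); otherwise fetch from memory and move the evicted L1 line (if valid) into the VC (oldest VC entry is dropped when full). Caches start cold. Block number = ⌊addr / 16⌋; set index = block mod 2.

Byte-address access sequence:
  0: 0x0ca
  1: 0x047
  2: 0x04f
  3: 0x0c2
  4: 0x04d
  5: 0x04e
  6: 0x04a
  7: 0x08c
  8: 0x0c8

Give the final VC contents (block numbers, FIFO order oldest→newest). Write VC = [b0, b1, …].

VC = [8, 4]

  [0] addr=0xca blk=12 s=0: MISS | VC []
  [1] addr=0x47 blk=4 s=0: MISS | VC [12]
  [2] addr=0x4f blk=4 s=0: L1-HIT | VC [12]
  [3] addr=0xc2 blk=12 s=0: VC-HIT | VC [4]
  [4] addr=0x4d blk=4 s=0: VC-HIT | VC [12]
  [5] addr=0x4e blk=4 s=0: L1-HIT | VC [12]
  [6] addr=0x4a blk=4 s=0: L1-HIT | VC [12]
  [7] addr=0x8c blk=8 s=0: MISS | VC [12, 4]
  [8] addr=0xc8 blk=12 s=0: VC-HIT | VC [8, 4]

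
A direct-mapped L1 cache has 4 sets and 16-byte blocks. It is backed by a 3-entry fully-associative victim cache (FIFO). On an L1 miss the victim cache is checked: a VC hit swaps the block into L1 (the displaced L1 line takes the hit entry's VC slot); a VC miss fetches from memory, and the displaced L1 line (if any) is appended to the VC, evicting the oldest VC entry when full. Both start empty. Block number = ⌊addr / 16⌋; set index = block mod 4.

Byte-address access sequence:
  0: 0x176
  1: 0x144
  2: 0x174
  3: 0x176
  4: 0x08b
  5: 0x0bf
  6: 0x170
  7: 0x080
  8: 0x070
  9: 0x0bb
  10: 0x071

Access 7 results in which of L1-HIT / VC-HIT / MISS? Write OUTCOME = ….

#0 0x176→b23/s3 MISS; vc=[]
#1 0x144→b20/s0 MISS; vc=[]
#2 0x174→b23/s3 L1-HIT; vc=[]
#3 0x176→b23/s3 L1-HIT; vc=[]
#4 0x8b→b8/s0 MISS; vc=[20]
#5 0xbf→b11/s3 MISS; vc=[20,23]
#6 0x170→b23/s3 VC-HIT; vc=[20,11]
#7 0x80→b8/s0 L1-HIT; vc=[20,11]
#8 0x70→b7/s3 MISS; vc=[20,11,23]
#9 0xbb→b11/s3 VC-HIT; vc=[20,7,23]
#10 0x71→b7/s3 VC-HIT; vc=[20,11,23]

OUTCOME = L1-HIT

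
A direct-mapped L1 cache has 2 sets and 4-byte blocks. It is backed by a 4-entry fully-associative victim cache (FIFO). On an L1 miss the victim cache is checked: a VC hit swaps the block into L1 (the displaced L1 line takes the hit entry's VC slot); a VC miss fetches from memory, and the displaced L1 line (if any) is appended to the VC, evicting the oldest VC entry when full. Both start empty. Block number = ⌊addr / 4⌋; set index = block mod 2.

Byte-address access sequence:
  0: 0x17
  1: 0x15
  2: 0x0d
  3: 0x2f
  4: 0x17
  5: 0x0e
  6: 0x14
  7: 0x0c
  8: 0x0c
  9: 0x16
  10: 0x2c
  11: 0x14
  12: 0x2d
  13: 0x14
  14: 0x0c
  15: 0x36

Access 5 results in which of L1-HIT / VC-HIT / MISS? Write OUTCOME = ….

  [0] addr=0x17 blk=5 s=1: MISS | VC []
  [1] addr=0x15 blk=5 s=1: L1-HIT | VC []
  [2] addr=0xd blk=3 s=1: MISS | VC [5]
  [3] addr=0x2f blk=11 s=1: MISS | VC [5, 3]
  [4] addr=0x17 blk=5 s=1: VC-HIT | VC [11, 3]
  [5] addr=0xe blk=3 s=1: VC-HIT | VC [11, 5]
  [6] addr=0x14 blk=5 s=1: VC-HIT | VC [11, 3]
  [7] addr=0xc blk=3 s=1: VC-HIT | VC [11, 5]
  [8] addr=0xc blk=3 s=1: L1-HIT | VC [11, 5]
  [9] addr=0x16 blk=5 s=1: VC-HIT | VC [11, 3]
  [10] addr=0x2c blk=11 s=1: VC-HIT | VC [5, 3]
  [11] addr=0x14 blk=5 s=1: VC-HIT | VC [11, 3]
  [12] addr=0x2d blk=11 s=1: VC-HIT | VC [5, 3]
  [13] addr=0x14 blk=5 s=1: VC-HIT | VC [11, 3]
  [14] addr=0xc blk=3 s=1: VC-HIT | VC [11, 5]
  [15] addr=0x36 blk=13 s=1: MISS | VC [11, 5, 3]

OUTCOME = VC-HIT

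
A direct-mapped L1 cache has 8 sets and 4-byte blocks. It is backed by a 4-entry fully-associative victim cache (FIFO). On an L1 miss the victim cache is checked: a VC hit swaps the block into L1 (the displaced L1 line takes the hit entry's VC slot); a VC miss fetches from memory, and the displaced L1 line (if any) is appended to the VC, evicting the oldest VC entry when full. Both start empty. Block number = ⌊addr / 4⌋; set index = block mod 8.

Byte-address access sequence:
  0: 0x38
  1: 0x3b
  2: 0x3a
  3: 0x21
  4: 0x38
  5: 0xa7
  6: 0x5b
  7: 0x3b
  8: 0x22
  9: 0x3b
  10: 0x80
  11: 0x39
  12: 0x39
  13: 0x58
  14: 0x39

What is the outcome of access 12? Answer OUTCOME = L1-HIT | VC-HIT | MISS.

OUTCOME = L1-HIT

  [0] addr=0x38 blk=14 s=6: MISS | VC []
  [1] addr=0x3b blk=14 s=6: L1-HIT | VC []
  [2] addr=0x3a blk=14 s=6: L1-HIT | VC []
  [3] addr=0x21 blk=8 s=0: MISS | VC []
  [4] addr=0x38 blk=14 s=6: L1-HIT | VC []
  [5] addr=0xa7 blk=41 s=1: MISS | VC []
  [6] addr=0x5b blk=22 s=6: MISS | VC [14]
  [7] addr=0x3b blk=14 s=6: VC-HIT | VC [22]
  [8] addr=0x22 blk=8 s=0: L1-HIT | VC [22]
  [9] addr=0x3b blk=14 s=6: L1-HIT | VC [22]
  [10] addr=0x80 blk=32 s=0: MISS | VC [22, 8]
  [11] addr=0x39 blk=14 s=6: L1-HIT | VC [22, 8]
  [12] addr=0x39 blk=14 s=6: L1-HIT | VC [22, 8]
  [13] addr=0x58 blk=22 s=6: VC-HIT | VC [14, 8]
  [14] addr=0x39 blk=14 s=6: VC-HIT | VC [22, 8]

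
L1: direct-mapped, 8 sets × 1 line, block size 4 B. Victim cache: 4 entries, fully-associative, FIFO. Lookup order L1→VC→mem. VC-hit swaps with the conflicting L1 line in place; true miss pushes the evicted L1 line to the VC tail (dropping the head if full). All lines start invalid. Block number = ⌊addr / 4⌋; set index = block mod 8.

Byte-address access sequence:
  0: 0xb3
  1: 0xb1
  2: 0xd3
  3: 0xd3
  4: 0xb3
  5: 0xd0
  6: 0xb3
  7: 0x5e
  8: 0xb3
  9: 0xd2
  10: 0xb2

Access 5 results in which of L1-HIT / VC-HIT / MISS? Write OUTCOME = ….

#0 0xb3→b44/s4 MISS; vc=[]
#1 0xb1→b44/s4 L1-HIT; vc=[]
#2 0xd3→b52/s4 MISS; vc=[44]
#3 0xd3→b52/s4 L1-HIT; vc=[44]
#4 0xb3→b44/s4 VC-HIT; vc=[52]
#5 0xd0→b52/s4 VC-HIT; vc=[44]
#6 0xb3→b44/s4 VC-HIT; vc=[52]
#7 0x5e→b23/s7 MISS; vc=[52]
#8 0xb3→b44/s4 L1-HIT; vc=[52]
#9 0xd2→b52/s4 VC-HIT; vc=[44]
#10 0xb2→b44/s4 VC-HIT; vc=[52]

OUTCOME = VC-HIT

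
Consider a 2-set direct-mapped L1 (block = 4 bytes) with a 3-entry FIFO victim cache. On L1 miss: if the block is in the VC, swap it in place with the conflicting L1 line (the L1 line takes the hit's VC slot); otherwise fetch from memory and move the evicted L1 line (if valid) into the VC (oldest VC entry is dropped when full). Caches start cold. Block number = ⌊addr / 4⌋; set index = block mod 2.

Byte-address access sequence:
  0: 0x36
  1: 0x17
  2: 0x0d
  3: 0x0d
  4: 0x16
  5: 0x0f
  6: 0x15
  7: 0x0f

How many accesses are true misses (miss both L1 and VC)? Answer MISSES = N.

#0 0x36→b13/s1 MISS; vc=[]
#1 0x17→b5/s1 MISS; vc=[13]
#2 0xd→b3/s1 MISS; vc=[13,5]
#3 0xd→b3/s1 L1-HIT; vc=[13,5]
#4 0x16→b5/s1 VC-HIT; vc=[13,3]
#5 0xf→b3/s1 VC-HIT; vc=[13,5]
#6 0x15→b5/s1 VC-HIT; vc=[13,3]
#7 0xf→b3/s1 VC-HIT; vc=[13,5]

MISSES = 3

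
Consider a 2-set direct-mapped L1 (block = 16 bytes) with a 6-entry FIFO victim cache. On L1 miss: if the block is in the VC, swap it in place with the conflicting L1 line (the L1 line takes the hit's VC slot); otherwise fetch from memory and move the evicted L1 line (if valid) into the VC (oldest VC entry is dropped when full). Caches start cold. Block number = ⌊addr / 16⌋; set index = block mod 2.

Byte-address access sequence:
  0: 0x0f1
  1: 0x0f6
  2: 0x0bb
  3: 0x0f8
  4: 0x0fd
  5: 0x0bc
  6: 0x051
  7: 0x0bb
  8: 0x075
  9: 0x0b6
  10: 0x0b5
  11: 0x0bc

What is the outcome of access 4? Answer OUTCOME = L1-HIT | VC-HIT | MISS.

0: 0xf1 (blk 15, set 1) → MISS  vc=[]
1: 0xf6 (blk 15, set 1) → L1-HIT  vc=[]
2: 0xbb (blk 11, set 1) → MISS  vc=[15]
3: 0xf8 (blk 15, set 1) → VC-HIT  vc=[11]
4: 0xfd (blk 15, set 1) → L1-HIT  vc=[11]
5: 0xbc (blk 11, set 1) → VC-HIT  vc=[15]
6: 0x51 (blk 5, set 1) → MISS  vc=[15, 11]
7: 0xbb (blk 11, set 1) → VC-HIT  vc=[15, 5]
8: 0x75 (blk 7, set 1) → MISS  vc=[15, 5, 11]
9: 0xb6 (blk 11, set 1) → VC-HIT  vc=[15, 5, 7]
10: 0xb5 (blk 11, set 1) → L1-HIT  vc=[15, 5, 7]
11: 0xbc (blk 11, set 1) → L1-HIT  vc=[15, 5, 7]

OUTCOME = L1-HIT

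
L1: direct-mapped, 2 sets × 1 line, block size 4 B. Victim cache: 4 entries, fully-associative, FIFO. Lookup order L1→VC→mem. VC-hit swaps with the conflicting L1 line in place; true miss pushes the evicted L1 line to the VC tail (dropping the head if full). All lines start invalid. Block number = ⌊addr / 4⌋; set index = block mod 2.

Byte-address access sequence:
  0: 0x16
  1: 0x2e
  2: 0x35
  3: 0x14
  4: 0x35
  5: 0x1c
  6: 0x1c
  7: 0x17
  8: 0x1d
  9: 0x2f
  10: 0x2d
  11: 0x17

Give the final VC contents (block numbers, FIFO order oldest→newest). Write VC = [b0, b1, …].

VC = [11, 7, 13]

#0 0x16→b5/s1 MISS; vc=[]
#1 0x2e→b11/s1 MISS; vc=[5]
#2 0x35→b13/s1 MISS; vc=[5,11]
#3 0x14→b5/s1 VC-HIT; vc=[13,11]
#4 0x35→b13/s1 VC-HIT; vc=[5,11]
#5 0x1c→b7/s1 MISS; vc=[5,11,13]
#6 0x1c→b7/s1 L1-HIT; vc=[5,11,13]
#7 0x17→b5/s1 VC-HIT; vc=[7,11,13]
#8 0x1d→b7/s1 VC-HIT; vc=[5,11,13]
#9 0x2f→b11/s1 VC-HIT; vc=[5,7,13]
#10 0x2d→b11/s1 L1-HIT; vc=[5,7,13]
#11 0x17→b5/s1 VC-HIT; vc=[11,7,13]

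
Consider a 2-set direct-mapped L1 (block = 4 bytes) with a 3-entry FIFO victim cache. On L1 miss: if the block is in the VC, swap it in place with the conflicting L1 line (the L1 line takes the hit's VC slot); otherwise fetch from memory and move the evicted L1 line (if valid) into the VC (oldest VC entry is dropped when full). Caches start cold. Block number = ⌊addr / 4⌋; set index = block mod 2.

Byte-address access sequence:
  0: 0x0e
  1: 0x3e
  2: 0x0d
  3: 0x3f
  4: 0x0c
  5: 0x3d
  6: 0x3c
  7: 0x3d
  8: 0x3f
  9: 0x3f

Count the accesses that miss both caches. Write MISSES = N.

#0 0xe→b3/s1 MISS; vc=[]
#1 0x3e→b15/s1 MISS; vc=[3]
#2 0xd→b3/s1 VC-HIT; vc=[15]
#3 0x3f→b15/s1 VC-HIT; vc=[3]
#4 0xc→b3/s1 VC-HIT; vc=[15]
#5 0x3d→b15/s1 VC-HIT; vc=[3]
#6 0x3c→b15/s1 L1-HIT; vc=[3]
#7 0x3d→b15/s1 L1-HIT; vc=[3]
#8 0x3f→b15/s1 L1-HIT; vc=[3]
#9 0x3f→b15/s1 L1-HIT; vc=[3]

MISSES = 2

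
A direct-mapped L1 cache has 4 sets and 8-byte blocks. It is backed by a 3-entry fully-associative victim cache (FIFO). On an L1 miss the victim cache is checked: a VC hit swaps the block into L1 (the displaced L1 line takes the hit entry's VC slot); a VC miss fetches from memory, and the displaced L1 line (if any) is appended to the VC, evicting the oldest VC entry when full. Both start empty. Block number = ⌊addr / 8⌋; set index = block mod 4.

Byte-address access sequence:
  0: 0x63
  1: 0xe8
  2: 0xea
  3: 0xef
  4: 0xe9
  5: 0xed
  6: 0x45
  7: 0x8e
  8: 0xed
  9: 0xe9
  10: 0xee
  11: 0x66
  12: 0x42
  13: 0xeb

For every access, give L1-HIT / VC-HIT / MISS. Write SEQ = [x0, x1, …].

SEQ = [MISS, MISS, L1-HIT, L1-HIT, L1-HIT, L1-HIT, MISS, MISS, VC-HIT, L1-HIT, L1-HIT, VC-HIT, VC-HIT, L1-HIT]

0: 0x63 (blk 12, set 0) → MISS  vc=[]
1: 0xe8 (blk 29, set 1) → MISS  vc=[]
2: 0xea (blk 29, set 1) → L1-HIT  vc=[]
3: 0xef (blk 29, set 1) → L1-HIT  vc=[]
4: 0xe9 (blk 29, set 1) → L1-HIT  vc=[]
5: 0xed (blk 29, set 1) → L1-HIT  vc=[]
6: 0x45 (blk 8, set 0) → MISS  vc=[12]
7: 0x8e (blk 17, set 1) → MISS  vc=[12, 29]
8: 0xed (blk 29, set 1) → VC-HIT  vc=[12, 17]
9: 0xe9 (blk 29, set 1) → L1-HIT  vc=[12, 17]
10: 0xee (blk 29, set 1) → L1-HIT  vc=[12, 17]
11: 0x66 (blk 12, set 0) → VC-HIT  vc=[8, 17]
12: 0x42 (blk 8, set 0) → VC-HIT  vc=[12, 17]
13: 0xeb (blk 29, set 1) → L1-HIT  vc=[12, 17]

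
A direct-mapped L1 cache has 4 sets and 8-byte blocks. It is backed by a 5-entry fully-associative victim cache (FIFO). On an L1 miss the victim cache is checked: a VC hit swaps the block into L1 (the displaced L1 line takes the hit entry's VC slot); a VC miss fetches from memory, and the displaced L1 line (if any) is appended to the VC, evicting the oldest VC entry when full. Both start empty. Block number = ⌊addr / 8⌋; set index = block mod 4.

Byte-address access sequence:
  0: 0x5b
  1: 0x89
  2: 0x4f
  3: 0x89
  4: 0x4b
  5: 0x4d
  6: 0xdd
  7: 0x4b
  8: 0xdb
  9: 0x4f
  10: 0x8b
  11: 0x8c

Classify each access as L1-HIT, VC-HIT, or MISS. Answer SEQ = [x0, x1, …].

SEQ = [MISS, MISS, MISS, VC-HIT, VC-HIT, L1-HIT, MISS, L1-HIT, L1-HIT, L1-HIT, VC-HIT, L1-HIT]

#0 0x5b→b11/s3 MISS; vc=[]
#1 0x89→b17/s1 MISS; vc=[]
#2 0x4f→b9/s1 MISS; vc=[17]
#3 0x89→b17/s1 VC-HIT; vc=[9]
#4 0x4b→b9/s1 VC-HIT; vc=[17]
#5 0x4d→b9/s1 L1-HIT; vc=[17]
#6 0xdd→b27/s3 MISS; vc=[17,11]
#7 0x4b→b9/s1 L1-HIT; vc=[17,11]
#8 0xdb→b27/s3 L1-HIT; vc=[17,11]
#9 0x4f→b9/s1 L1-HIT; vc=[17,11]
#10 0x8b→b17/s1 VC-HIT; vc=[9,11]
#11 0x8c→b17/s1 L1-HIT; vc=[9,11]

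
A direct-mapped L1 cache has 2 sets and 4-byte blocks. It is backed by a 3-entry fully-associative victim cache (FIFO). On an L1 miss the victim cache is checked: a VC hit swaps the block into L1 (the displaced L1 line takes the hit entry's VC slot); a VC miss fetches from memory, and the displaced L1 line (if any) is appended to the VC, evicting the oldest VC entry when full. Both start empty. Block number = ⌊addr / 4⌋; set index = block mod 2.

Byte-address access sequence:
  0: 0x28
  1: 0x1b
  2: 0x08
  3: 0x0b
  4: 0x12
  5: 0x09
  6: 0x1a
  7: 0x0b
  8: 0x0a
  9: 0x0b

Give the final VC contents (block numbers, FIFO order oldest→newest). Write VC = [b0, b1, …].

VC = [10, 6, 4]

#0 0x28→b10/s0 MISS; vc=[]
#1 0x1b→b6/s0 MISS; vc=[10]
#2 0x8→b2/s0 MISS; vc=[10,6]
#3 0xb→b2/s0 L1-HIT; vc=[10,6]
#4 0x12→b4/s0 MISS; vc=[10,6,2]
#5 0x9→b2/s0 VC-HIT; vc=[10,6,4]
#6 0x1a→b6/s0 VC-HIT; vc=[10,2,4]
#7 0xb→b2/s0 VC-HIT; vc=[10,6,4]
#8 0xa→b2/s0 L1-HIT; vc=[10,6,4]
#9 0xb→b2/s0 L1-HIT; vc=[10,6,4]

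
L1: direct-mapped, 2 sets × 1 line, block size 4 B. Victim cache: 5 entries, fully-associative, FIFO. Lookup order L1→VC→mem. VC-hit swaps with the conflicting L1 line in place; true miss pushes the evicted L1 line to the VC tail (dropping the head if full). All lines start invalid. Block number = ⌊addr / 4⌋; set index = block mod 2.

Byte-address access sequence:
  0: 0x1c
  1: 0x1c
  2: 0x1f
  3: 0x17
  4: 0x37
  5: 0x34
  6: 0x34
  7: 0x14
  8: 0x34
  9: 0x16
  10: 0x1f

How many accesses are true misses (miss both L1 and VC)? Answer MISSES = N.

MISSES = 3

#0 0x1c→b7/s1 MISS; vc=[]
#1 0x1c→b7/s1 L1-HIT; vc=[]
#2 0x1f→b7/s1 L1-HIT; vc=[]
#3 0x17→b5/s1 MISS; vc=[7]
#4 0x37→b13/s1 MISS; vc=[7,5]
#5 0x34→b13/s1 L1-HIT; vc=[7,5]
#6 0x34→b13/s1 L1-HIT; vc=[7,5]
#7 0x14→b5/s1 VC-HIT; vc=[7,13]
#8 0x34→b13/s1 VC-HIT; vc=[7,5]
#9 0x16→b5/s1 VC-HIT; vc=[7,13]
#10 0x1f→b7/s1 VC-HIT; vc=[5,13]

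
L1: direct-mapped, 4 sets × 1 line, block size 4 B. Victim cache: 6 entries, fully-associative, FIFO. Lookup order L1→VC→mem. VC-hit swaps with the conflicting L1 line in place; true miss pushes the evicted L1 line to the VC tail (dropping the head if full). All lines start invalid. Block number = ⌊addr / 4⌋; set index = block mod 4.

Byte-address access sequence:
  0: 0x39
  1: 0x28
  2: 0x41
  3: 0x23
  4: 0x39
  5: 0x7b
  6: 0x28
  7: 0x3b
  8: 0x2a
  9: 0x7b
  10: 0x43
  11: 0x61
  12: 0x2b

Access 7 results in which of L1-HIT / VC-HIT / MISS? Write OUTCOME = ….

OUTCOME = VC-HIT

0: 0x39 (blk 14, set 2) → MISS  vc=[]
1: 0x28 (blk 10, set 2) → MISS  vc=[14]
2: 0x41 (blk 16, set 0) → MISS  vc=[14]
3: 0x23 (blk 8, set 0) → MISS  vc=[14, 16]
4: 0x39 (blk 14, set 2) → VC-HIT  vc=[10, 16]
5: 0x7b (blk 30, set 2) → MISS  vc=[10, 16, 14]
6: 0x28 (blk 10, set 2) → VC-HIT  vc=[30, 16, 14]
7: 0x3b (blk 14, set 2) → VC-HIT  vc=[30, 16, 10]
8: 0x2a (blk 10, set 2) → VC-HIT  vc=[30, 16, 14]
9: 0x7b (blk 30, set 2) → VC-HIT  vc=[10, 16, 14]
10: 0x43 (blk 16, set 0) → VC-HIT  vc=[10, 8, 14]
11: 0x61 (blk 24, set 0) → MISS  vc=[10, 8, 14, 16]
12: 0x2b (blk 10, set 2) → VC-HIT  vc=[30, 8, 14, 16]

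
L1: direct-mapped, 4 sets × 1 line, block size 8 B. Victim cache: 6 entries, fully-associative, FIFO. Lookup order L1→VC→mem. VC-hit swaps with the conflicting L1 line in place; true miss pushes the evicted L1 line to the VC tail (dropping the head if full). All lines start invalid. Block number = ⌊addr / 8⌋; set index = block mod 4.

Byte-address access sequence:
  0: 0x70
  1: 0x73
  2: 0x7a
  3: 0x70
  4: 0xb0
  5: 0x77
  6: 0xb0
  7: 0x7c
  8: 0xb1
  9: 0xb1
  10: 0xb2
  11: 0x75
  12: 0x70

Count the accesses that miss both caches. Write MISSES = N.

0: 0x70 (blk 14, set 2) → MISS  vc=[]
1: 0x73 (blk 14, set 2) → L1-HIT  vc=[]
2: 0x7a (blk 15, set 3) → MISS  vc=[]
3: 0x70 (blk 14, set 2) → L1-HIT  vc=[]
4: 0xb0 (blk 22, set 2) → MISS  vc=[14]
5: 0x77 (blk 14, set 2) → VC-HIT  vc=[22]
6: 0xb0 (blk 22, set 2) → VC-HIT  vc=[14]
7: 0x7c (blk 15, set 3) → L1-HIT  vc=[14]
8: 0xb1 (blk 22, set 2) → L1-HIT  vc=[14]
9: 0xb1 (blk 22, set 2) → L1-HIT  vc=[14]
10: 0xb2 (blk 22, set 2) → L1-HIT  vc=[14]
11: 0x75 (blk 14, set 2) → VC-HIT  vc=[22]
12: 0x70 (blk 14, set 2) → L1-HIT  vc=[22]

MISSES = 3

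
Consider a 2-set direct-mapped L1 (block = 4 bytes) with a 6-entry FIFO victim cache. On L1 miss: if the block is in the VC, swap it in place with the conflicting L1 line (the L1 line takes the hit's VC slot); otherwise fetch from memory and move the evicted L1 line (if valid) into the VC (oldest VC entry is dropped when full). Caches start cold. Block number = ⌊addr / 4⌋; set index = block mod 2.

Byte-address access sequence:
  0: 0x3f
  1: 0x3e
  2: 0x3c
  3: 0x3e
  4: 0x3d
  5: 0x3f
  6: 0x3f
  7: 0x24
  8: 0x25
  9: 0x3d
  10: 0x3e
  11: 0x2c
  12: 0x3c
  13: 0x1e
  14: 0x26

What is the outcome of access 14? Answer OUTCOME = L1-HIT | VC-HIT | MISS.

OUTCOME = VC-HIT

#0 0x3f→b15/s1 MISS; vc=[]
#1 0x3e→b15/s1 L1-HIT; vc=[]
#2 0x3c→b15/s1 L1-HIT; vc=[]
#3 0x3e→b15/s1 L1-HIT; vc=[]
#4 0x3d→b15/s1 L1-HIT; vc=[]
#5 0x3f→b15/s1 L1-HIT; vc=[]
#6 0x3f→b15/s1 L1-HIT; vc=[]
#7 0x24→b9/s1 MISS; vc=[15]
#8 0x25→b9/s1 L1-HIT; vc=[15]
#9 0x3d→b15/s1 VC-HIT; vc=[9]
#10 0x3e→b15/s1 L1-HIT; vc=[9]
#11 0x2c→b11/s1 MISS; vc=[9,15]
#12 0x3c→b15/s1 VC-HIT; vc=[9,11]
#13 0x1e→b7/s1 MISS; vc=[9,11,15]
#14 0x26→b9/s1 VC-HIT; vc=[7,11,15]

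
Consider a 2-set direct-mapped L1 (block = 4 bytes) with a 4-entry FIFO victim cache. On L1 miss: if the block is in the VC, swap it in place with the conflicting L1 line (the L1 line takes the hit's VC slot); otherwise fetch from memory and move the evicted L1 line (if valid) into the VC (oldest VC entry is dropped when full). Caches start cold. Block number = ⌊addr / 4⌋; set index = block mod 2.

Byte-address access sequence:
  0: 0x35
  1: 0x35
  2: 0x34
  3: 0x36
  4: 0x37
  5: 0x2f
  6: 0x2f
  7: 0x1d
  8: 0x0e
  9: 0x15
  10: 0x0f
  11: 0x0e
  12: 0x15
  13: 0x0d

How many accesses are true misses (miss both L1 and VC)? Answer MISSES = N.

#0 0x35→b13/s1 MISS; vc=[]
#1 0x35→b13/s1 L1-HIT; vc=[]
#2 0x34→b13/s1 L1-HIT; vc=[]
#3 0x36→b13/s1 L1-HIT; vc=[]
#4 0x37→b13/s1 L1-HIT; vc=[]
#5 0x2f→b11/s1 MISS; vc=[13]
#6 0x2f→b11/s1 L1-HIT; vc=[13]
#7 0x1d→b7/s1 MISS; vc=[13,11]
#8 0xe→b3/s1 MISS; vc=[13,11,7]
#9 0x15→b5/s1 MISS; vc=[13,11,7,3]
#10 0xf→b3/s1 VC-HIT; vc=[13,11,7,5]
#11 0xe→b3/s1 L1-HIT; vc=[13,11,7,5]
#12 0x15→b5/s1 VC-HIT; vc=[13,11,7,3]
#13 0xd→b3/s1 VC-HIT; vc=[13,11,7,5]

MISSES = 5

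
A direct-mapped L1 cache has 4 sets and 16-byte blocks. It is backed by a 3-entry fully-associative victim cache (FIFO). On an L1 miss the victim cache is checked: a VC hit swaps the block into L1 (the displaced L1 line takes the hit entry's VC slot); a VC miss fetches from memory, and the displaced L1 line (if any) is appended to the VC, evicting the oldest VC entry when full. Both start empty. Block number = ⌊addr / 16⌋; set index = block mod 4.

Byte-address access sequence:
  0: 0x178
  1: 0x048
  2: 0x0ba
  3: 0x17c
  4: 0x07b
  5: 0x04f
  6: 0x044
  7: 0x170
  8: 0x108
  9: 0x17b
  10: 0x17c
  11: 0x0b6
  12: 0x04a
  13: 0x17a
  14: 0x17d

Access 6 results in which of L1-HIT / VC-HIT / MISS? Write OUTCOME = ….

#0 0x178→b23/s3 MISS; vc=[]
#1 0x48→b4/s0 MISS; vc=[]
#2 0xba→b11/s3 MISS; vc=[23]
#3 0x17c→b23/s3 VC-HIT; vc=[11]
#4 0x7b→b7/s3 MISS; vc=[11,23]
#5 0x4f→b4/s0 L1-HIT; vc=[11,23]
#6 0x44→b4/s0 L1-HIT; vc=[11,23]
#7 0x170→b23/s3 VC-HIT; vc=[11,7]
#8 0x108→b16/s0 MISS; vc=[11,7,4]
#9 0x17b→b23/s3 L1-HIT; vc=[11,7,4]
#10 0x17c→b23/s3 L1-HIT; vc=[11,7,4]
#11 0xb6→b11/s3 VC-HIT; vc=[23,7,4]
#12 0x4a→b4/s0 VC-HIT; vc=[23,7,16]
#13 0x17a→b23/s3 VC-HIT; vc=[11,7,16]
#14 0x17d→b23/s3 L1-HIT; vc=[11,7,16]

OUTCOME = L1-HIT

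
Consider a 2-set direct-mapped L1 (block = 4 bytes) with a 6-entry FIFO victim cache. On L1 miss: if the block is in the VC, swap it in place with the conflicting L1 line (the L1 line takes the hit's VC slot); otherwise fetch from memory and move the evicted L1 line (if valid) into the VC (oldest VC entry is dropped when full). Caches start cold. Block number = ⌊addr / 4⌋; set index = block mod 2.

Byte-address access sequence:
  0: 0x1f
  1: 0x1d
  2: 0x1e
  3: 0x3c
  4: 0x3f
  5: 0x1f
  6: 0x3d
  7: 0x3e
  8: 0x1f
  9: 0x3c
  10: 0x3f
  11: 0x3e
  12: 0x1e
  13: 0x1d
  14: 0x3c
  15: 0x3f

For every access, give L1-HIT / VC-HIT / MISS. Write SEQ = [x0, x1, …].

0: 0x1f (blk 7, set 1) → MISS  vc=[]
1: 0x1d (blk 7, set 1) → L1-HIT  vc=[]
2: 0x1e (blk 7, set 1) → L1-HIT  vc=[]
3: 0x3c (blk 15, set 1) → MISS  vc=[7]
4: 0x3f (blk 15, set 1) → L1-HIT  vc=[7]
5: 0x1f (blk 7, set 1) → VC-HIT  vc=[15]
6: 0x3d (blk 15, set 1) → VC-HIT  vc=[7]
7: 0x3e (blk 15, set 1) → L1-HIT  vc=[7]
8: 0x1f (blk 7, set 1) → VC-HIT  vc=[15]
9: 0x3c (blk 15, set 1) → VC-HIT  vc=[7]
10: 0x3f (blk 15, set 1) → L1-HIT  vc=[7]
11: 0x3e (blk 15, set 1) → L1-HIT  vc=[7]
12: 0x1e (blk 7, set 1) → VC-HIT  vc=[15]
13: 0x1d (blk 7, set 1) → L1-HIT  vc=[15]
14: 0x3c (blk 15, set 1) → VC-HIT  vc=[7]
15: 0x3f (blk 15, set 1) → L1-HIT  vc=[7]

SEQ = [MISS, L1-HIT, L1-HIT, MISS, L1-HIT, VC-HIT, VC-HIT, L1-HIT, VC-HIT, VC-HIT, L1-HIT, L1-HIT, VC-HIT, L1-HIT, VC-HIT, L1-HIT]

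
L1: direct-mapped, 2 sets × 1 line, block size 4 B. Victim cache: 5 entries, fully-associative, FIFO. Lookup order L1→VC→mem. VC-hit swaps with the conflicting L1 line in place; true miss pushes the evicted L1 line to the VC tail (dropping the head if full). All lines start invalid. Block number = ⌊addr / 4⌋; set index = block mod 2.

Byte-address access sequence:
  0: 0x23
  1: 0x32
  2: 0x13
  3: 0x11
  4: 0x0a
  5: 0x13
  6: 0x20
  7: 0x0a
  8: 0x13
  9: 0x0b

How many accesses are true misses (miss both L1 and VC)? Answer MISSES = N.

MISSES = 4

  [0] addr=0x23 blk=8 s=0: MISS | VC []
  [1] addr=0x32 blk=12 s=0: MISS | VC [8]
  [2] addr=0x13 blk=4 s=0: MISS | VC [8, 12]
  [3] addr=0x11 blk=4 s=0: L1-HIT | VC [8, 12]
  [4] addr=0xa blk=2 s=0: MISS | VC [8, 12, 4]
  [5] addr=0x13 blk=4 s=0: VC-HIT | VC [8, 12, 2]
  [6] addr=0x20 blk=8 s=0: VC-HIT | VC [4, 12, 2]
  [7] addr=0xa blk=2 s=0: VC-HIT | VC [4, 12, 8]
  [8] addr=0x13 blk=4 s=0: VC-HIT | VC [2, 12, 8]
  [9] addr=0xb blk=2 s=0: VC-HIT | VC [4, 12, 8]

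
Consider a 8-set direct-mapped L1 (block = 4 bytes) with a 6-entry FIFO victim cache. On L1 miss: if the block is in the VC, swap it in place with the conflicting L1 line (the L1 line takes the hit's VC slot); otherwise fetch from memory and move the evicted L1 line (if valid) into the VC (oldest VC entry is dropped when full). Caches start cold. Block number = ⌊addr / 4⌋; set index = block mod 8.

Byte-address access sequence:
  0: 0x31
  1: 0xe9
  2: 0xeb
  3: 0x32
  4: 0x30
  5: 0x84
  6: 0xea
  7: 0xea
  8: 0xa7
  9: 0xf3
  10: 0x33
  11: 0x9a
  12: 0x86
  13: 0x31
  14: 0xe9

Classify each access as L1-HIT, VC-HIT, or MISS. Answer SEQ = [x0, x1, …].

  [0] addr=0x31 blk=12 s=4: MISS | VC []
  [1] addr=0xe9 blk=58 s=2: MISS | VC []
  [2] addr=0xeb blk=58 s=2: L1-HIT | VC []
  [3] addr=0x32 blk=12 s=4: L1-HIT | VC []
  [4] addr=0x30 blk=12 s=4: L1-HIT | VC []
  [5] addr=0x84 blk=33 s=1: MISS | VC []
  [6] addr=0xea blk=58 s=2: L1-HIT | VC []
  [7] addr=0xea blk=58 s=2: L1-HIT | VC []
  [8] addr=0xa7 blk=41 s=1: MISS | VC [33]
  [9] addr=0xf3 blk=60 s=4: MISS | VC [33, 12]
  [10] addr=0x33 blk=12 s=4: VC-HIT | VC [33, 60]
  [11] addr=0x9a blk=38 s=6: MISS | VC [33, 60]
  [12] addr=0x86 blk=33 s=1: VC-HIT | VC [41, 60]
  [13] addr=0x31 blk=12 s=4: L1-HIT | VC [41, 60]
  [14] addr=0xe9 blk=58 s=2: L1-HIT | VC [41, 60]

SEQ = [MISS, MISS, L1-HIT, L1-HIT, L1-HIT, MISS, L1-HIT, L1-HIT, MISS, MISS, VC-HIT, MISS, VC-HIT, L1-HIT, L1-HIT]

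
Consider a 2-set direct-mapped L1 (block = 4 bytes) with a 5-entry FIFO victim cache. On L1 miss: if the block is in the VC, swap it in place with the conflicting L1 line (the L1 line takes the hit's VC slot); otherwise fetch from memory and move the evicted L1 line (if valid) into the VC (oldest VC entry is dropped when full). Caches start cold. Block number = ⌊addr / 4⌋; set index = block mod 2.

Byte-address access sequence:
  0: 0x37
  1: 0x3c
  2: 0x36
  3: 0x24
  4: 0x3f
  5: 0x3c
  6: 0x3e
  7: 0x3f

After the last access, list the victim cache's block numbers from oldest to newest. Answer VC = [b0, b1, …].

VC = [9, 13]

  [0] addr=0x37 blk=13 s=1: MISS | VC []
  [1] addr=0x3c blk=15 s=1: MISS | VC [13]
  [2] addr=0x36 blk=13 s=1: VC-HIT | VC [15]
  [3] addr=0x24 blk=9 s=1: MISS | VC [15, 13]
  [4] addr=0x3f blk=15 s=1: VC-HIT | VC [9, 13]
  [5] addr=0x3c blk=15 s=1: L1-HIT | VC [9, 13]
  [6] addr=0x3e blk=15 s=1: L1-HIT | VC [9, 13]
  [7] addr=0x3f blk=15 s=1: L1-HIT | VC [9, 13]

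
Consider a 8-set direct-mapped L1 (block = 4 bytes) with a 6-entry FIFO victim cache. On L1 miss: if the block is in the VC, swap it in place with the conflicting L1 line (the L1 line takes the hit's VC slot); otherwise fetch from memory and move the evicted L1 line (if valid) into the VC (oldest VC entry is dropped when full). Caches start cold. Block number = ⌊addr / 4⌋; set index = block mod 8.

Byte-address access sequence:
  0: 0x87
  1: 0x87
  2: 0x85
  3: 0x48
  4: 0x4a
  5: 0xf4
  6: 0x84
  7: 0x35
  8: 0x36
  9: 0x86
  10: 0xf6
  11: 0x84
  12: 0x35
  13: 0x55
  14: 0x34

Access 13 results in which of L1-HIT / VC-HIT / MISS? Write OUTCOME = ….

#0 0x87→b33/s1 MISS; vc=[]
#1 0x87→b33/s1 L1-HIT; vc=[]
#2 0x85→b33/s1 L1-HIT; vc=[]
#3 0x48→b18/s2 MISS; vc=[]
#4 0x4a→b18/s2 L1-HIT; vc=[]
#5 0xf4→b61/s5 MISS; vc=[]
#6 0x84→b33/s1 L1-HIT; vc=[]
#7 0x35→b13/s5 MISS; vc=[61]
#8 0x36→b13/s5 L1-HIT; vc=[61]
#9 0x86→b33/s1 L1-HIT; vc=[61]
#10 0xf6→b61/s5 VC-HIT; vc=[13]
#11 0x84→b33/s1 L1-HIT; vc=[13]
#12 0x35→b13/s5 VC-HIT; vc=[61]
#13 0x55→b21/s5 MISS; vc=[61,13]
#14 0x34→b13/s5 VC-HIT; vc=[61,21]

OUTCOME = MISS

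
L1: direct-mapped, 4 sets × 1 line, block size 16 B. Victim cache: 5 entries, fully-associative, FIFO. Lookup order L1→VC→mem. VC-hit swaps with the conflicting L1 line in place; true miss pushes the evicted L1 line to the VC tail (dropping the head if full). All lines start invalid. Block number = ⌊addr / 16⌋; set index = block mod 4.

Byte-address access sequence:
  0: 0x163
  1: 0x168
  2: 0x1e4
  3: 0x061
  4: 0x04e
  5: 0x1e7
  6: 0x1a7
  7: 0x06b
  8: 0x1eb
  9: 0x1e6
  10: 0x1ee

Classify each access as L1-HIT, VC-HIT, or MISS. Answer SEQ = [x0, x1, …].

  [0] addr=0x163 blk=22 s=2: MISS | VC []
  [1] addr=0x168 blk=22 s=2: L1-HIT | VC []
  [2] addr=0x1e4 blk=30 s=2: MISS | VC [22]
  [3] addr=0x61 blk=6 s=2: MISS | VC [22, 30]
  [4] addr=0x4e blk=4 s=0: MISS | VC [22, 30]
  [5] addr=0x1e7 blk=30 s=2: VC-HIT | VC [22, 6]
  [6] addr=0x1a7 blk=26 s=2: MISS | VC [22, 6, 30]
  [7] addr=0x6b blk=6 s=2: VC-HIT | VC [22, 26, 30]
  [8] addr=0x1eb blk=30 s=2: VC-HIT | VC [22, 26, 6]
  [9] addr=0x1e6 blk=30 s=2: L1-HIT | VC [22, 26, 6]
  [10] addr=0x1ee blk=30 s=2: L1-HIT | VC [22, 26, 6]

SEQ = [MISS, L1-HIT, MISS, MISS, MISS, VC-HIT, MISS, VC-HIT, VC-HIT, L1-HIT, L1-HIT]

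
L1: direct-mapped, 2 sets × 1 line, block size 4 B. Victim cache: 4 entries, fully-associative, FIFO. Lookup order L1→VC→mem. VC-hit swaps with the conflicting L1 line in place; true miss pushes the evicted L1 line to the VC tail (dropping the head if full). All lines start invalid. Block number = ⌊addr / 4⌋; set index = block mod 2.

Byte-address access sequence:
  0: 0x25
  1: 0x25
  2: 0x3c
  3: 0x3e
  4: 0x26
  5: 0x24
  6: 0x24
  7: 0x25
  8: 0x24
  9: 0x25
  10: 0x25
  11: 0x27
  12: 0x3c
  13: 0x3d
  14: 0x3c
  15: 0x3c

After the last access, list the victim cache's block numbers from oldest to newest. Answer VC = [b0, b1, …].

#0 0x25→b9/s1 MISS; vc=[]
#1 0x25→b9/s1 L1-HIT; vc=[]
#2 0x3c→b15/s1 MISS; vc=[9]
#3 0x3e→b15/s1 L1-HIT; vc=[9]
#4 0x26→b9/s1 VC-HIT; vc=[15]
#5 0x24→b9/s1 L1-HIT; vc=[15]
#6 0x24→b9/s1 L1-HIT; vc=[15]
#7 0x25→b9/s1 L1-HIT; vc=[15]
#8 0x24→b9/s1 L1-HIT; vc=[15]
#9 0x25→b9/s1 L1-HIT; vc=[15]
#10 0x25→b9/s1 L1-HIT; vc=[15]
#11 0x27→b9/s1 L1-HIT; vc=[15]
#12 0x3c→b15/s1 VC-HIT; vc=[9]
#13 0x3d→b15/s1 L1-HIT; vc=[9]
#14 0x3c→b15/s1 L1-HIT; vc=[9]
#15 0x3c→b15/s1 L1-HIT; vc=[9]

VC = [9]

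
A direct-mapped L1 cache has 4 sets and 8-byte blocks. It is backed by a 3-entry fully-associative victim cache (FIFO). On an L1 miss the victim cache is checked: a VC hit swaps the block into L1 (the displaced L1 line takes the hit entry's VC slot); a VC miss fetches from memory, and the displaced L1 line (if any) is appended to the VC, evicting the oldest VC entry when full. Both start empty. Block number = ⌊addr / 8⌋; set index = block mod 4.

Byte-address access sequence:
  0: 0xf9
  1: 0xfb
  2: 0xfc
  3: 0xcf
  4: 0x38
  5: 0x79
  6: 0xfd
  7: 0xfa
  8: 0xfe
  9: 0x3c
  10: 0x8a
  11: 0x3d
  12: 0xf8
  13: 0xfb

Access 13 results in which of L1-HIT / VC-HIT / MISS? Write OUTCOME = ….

OUTCOME = L1-HIT

0: 0xf9 (blk 31, set 3) → MISS  vc=[]
1: 0xfb (blk 31, set 3) → L1-HIT  vc=[]
2: 0xfc (blk 31, set 3) → L1-HIT  vc=[]
3: 0xcf (blk 25, set 1) → MISS  vc=[]
4: 0x38 (blk 7, set 3) → MISS  vc=[31]
5: 0x79 (blk 15, set 3) → MISS  vc=[31, 7]
6: 0xfd (blk 31, set 3) → VC-HIT  vc=[15, 7]
7: 0xfa (blk 31, set 3) → L1-HIT  vc=[15, 7]
8: 0xfe (blk 31, set 3) → L1-HIT  vc=[15, 7]
9: 0x3c (blk 7, set 3) → VC-HIT  vc=[15, 31]
10: 0x8a (blk 17, set 1) → MISS  vc=[15, 31, 25]
11: 0x3d (blk 7, set 3) → L1-HIT  vc=[15, 31, 25]
12: 0xf8 (blk 31, set 3) → VC-HIT  vc=[15, 7, 25]
13: 0xfb (blk 31, set 3) → L1-HIT  vc=[15, 7, 25]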